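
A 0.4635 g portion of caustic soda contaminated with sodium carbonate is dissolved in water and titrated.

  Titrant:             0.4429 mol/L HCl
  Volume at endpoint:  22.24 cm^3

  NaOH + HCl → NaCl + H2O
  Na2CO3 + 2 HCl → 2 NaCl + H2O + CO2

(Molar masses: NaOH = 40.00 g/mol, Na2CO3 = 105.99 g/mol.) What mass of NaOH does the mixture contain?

0.1801 g

n(HCl) = 0.02224 × 0.4429 = 9.850 × 10^-3 mol
Let x = n(NaOH), y = n(Na2CO3).
Titrant: 1x + 2y = 9.850 × 10^-3;  mass: 40.00x + 105.99y = 0.4635
Solving, x = 4.502 × 10^-3 mol, y = 2.674 × 10^-3 mol
mass of NaOH = 4.502 × 10^-3 × 40.00 = 0.1801 g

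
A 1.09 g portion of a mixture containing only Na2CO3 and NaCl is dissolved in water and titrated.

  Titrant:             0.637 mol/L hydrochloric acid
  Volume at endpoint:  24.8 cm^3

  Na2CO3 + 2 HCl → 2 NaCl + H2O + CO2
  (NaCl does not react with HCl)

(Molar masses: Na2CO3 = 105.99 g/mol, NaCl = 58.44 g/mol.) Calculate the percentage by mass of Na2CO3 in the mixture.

n(HCl) = 0.0248 × 0.637 = 0.0158 mol
Let x = n(Na2CO3), y = n(NaCl).
Titrant: 2x = 0.0158;  mass: 105.99x + 58.44y = 1.09
Solving, x = 7.90 × 10^-3 mol, y = 4.33 × 10^-3 mol
mass of Na2CO3 = 7.90 × 10^-3 × 105.99 = 0.837 g
% Na2CO3 = 0.837 / 1.09 × 100 = 76.8 %

76.8 %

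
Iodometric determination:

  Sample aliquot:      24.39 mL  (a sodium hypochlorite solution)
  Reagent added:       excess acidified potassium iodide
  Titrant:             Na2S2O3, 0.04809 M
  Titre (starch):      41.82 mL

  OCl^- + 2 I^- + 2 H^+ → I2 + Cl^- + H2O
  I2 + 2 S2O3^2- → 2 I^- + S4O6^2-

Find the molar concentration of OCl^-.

n(S2O3^2-) = 0.04182 × 0.04809 = 2.011 × 10^-3 mol
n(I2) = n(S2O3^2-)/2 = 1.006 × 10^-3 mol
n(OCl^-) in the aliquot = 1.006 × 10^-3 mol (1:1 ratio)
[OCl^-] = 1.006 × 10^-3 / 0.02439 = 0.04123 mol/L

0.04123 M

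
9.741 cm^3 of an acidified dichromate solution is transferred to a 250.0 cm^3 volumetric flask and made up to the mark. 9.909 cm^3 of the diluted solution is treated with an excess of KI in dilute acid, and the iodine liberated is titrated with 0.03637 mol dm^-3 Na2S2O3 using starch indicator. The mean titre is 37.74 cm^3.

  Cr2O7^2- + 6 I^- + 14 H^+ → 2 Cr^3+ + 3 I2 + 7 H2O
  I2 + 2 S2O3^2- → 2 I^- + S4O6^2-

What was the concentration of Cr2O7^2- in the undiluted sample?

n(S2O3^2-) = 0.03774 × 0.03637 = 1.373 × 10^-3 mol
n(I2) = n(S2O3^2-)/2 = 6.863 × 10^-4 mol
From the 1:3 ratio, n(Cr2O7^2-) in the aliquot = 1/3 × 6.863 × 10^-4 = 2.288 × 10^-4 mol
[Cr2O7^2-]_dilute = 2.288 × 10^-4 / 0.009909 = 0.02309 mol/L
[Cr2O7^2-]_original = 0.02309 × 250.0/9.741 = 0.5925 mol/L

0.5925 mol/L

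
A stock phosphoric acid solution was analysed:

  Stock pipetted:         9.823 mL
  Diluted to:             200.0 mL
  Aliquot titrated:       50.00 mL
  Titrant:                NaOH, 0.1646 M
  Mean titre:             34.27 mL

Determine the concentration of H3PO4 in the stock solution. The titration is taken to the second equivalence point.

1.148 M

H3PO4 + 2 NaOH → Na2HPO4 + 2 H2O
n(NaOH) = 0.03427 × 0.1646 = 5.641 × 10^-3 mol
From the 1:2 ratio, n(H3PO4) in the aliquot = 1/2 × 5.641 × 10^-3 = 2.820 × 10^-3 mol
[H3PO4]_dilute = 2.820 × 10^-3 / 0.05000 = 0.05641 mol/L
Dilution factor = 200.0 / 9.823 = 20.36
[H3PO4]_stock = 0.05641 × 20.36 = 1.148 mol/L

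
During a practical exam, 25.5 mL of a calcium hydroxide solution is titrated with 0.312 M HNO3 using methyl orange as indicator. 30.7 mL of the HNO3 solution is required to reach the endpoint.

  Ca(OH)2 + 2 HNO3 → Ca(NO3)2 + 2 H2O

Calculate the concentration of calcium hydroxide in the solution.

n(HNO3) = 0.0307 L × 0.312 mol/L = 9.58 × 10^-3 mol
From the 1:2 mole ratio, n(Ca(OH)2) = 1/2 × 9.58 × 10^-3 = 4.79 × 10^-3 mol
[Ca(OH)2] = 4.79 × 10^-3 mol / 0.0255 L = 0.188 mol/L

0.188 M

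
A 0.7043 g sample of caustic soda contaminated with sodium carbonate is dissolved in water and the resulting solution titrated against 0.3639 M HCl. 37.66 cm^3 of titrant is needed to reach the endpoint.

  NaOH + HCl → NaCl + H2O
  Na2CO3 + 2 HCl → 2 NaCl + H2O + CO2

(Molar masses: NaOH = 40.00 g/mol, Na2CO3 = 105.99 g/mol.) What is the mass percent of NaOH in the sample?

9.601 %

n(HCl) = 0.03766 × 0.3639 = 0.01370 mol
Let x = n(NaOH), y = n(Na2CO3).
Titrant: 1x + 2y = 0.01370;  mass: 40.00x + 105.99y = 0.7043
Solving, x = 1.691 × 10^-3 mol, y = 6.007 × 10^-3 mol
mass of NaOH = 1.691 × 10^-3 × 40.00 = 0.06762 g
% NaOH = 0.06762 / 0.7043 × 100 = 9.601 %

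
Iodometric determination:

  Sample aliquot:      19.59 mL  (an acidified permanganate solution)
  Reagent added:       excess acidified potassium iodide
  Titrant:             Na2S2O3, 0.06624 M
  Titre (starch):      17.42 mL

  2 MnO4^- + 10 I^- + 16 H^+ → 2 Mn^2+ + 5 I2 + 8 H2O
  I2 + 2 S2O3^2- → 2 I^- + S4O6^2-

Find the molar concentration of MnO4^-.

0.01178 M

n(S2O3^2-) = 0.01742 × 0.06624 = 1.154 × 10^-3 mol
n(I2) = n(S2O3^2-)/2 = 5.770 × 10^-4 mol
From the 2:5 ratio, n(MnO4^-) in the aliquot = 2/5 × 5.770 × 10^-4 = 2.308 × 10^-4 mol
[MnO4^-] = 2.308 × 10^-4 / 0.01959 = 0.01178 mol/L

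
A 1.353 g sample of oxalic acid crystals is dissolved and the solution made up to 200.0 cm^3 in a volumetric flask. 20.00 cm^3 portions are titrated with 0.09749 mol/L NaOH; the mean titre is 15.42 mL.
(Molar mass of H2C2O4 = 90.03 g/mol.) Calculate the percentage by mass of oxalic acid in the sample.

50.02 %

H2C2O4 + 2 NaOH → Na2C2O4 + 2 H2O
n(NaOH) per titration = 0.01542 × 0.09749 = 1.503 × 10^-3 mol
From the 1:2 ratio, n(H2C2O4) in each aliquot = 1/2 × 1.503 × 10^-3 = 7.516 × 10^-4 mol
n(H2C2O4) in the whole flask = 7.516 × 10^-4 × 200.0/20.00 = 7.516 × 10^-3 mol
mass of H2C2O4 = 7.516 × 10^-3 × 90.03 = 0.6767 g
% H2C2O4 = 0.6767 / 1.353 × 100 = 50.02 %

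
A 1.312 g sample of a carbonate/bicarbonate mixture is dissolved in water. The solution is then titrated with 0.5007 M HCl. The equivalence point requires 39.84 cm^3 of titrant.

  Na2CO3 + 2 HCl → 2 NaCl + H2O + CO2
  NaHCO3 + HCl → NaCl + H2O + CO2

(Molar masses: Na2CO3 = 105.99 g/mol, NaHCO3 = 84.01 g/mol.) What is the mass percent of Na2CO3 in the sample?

n(HCl) = 0.03984 × 0.5007 = 0.01995 mol
Let x = n(Na2CO3), y = n(NaHCO3).
Titrant: 2x + 1y = 0.01995;  mass: 105.99x + 84.01y = 1.312
Solving, x = 5.865 × 10^-3 mol, y = 8.217 × 10^-3 mol
mass of Na2CO3 = 5.865 × 10^-3 × 105.99 = 0.6217 g
% Na2CO3 = 0.6217 / 1.312 × 100 = 47.38 %

47.38 %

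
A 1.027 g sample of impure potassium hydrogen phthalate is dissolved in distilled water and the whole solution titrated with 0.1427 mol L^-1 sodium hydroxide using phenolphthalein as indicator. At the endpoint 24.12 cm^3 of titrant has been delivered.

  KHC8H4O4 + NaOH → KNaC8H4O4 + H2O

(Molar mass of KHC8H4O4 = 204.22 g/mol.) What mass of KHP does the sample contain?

n(NaOH) = 0.02412 L × 0.1427 mol/L = 3.442 × 10^-3 mol
n(KHC8H4O4) = 3.442 × 10^-3 mol (1:1 ratio)
mass of KHC8H4O4 = 3.442 × 10^-3 × 204.22 g/mol = 0.7029 g

0.7029 g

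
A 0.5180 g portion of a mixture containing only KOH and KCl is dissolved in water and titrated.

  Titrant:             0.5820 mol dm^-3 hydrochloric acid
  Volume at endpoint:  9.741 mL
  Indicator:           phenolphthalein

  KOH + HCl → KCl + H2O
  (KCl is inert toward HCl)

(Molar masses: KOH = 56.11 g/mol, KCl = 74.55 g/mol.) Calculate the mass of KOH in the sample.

n(HCl) = 0.009741 × 0.5820 = 5.669 × 10^-3 mol
Let x = n(KOH), y = n(KCl).
Titrant: 1x = 5.669 × 10^-3;  mass: 56.11x + 74.55y = 0.5180
Solving, x = 5.669 × 10^-3 mol, y = 2.681 × 10^-3 mol
mass of KOH = 5.669 × 10^-3 × 56.11 = 0.3181 g

0.3181 g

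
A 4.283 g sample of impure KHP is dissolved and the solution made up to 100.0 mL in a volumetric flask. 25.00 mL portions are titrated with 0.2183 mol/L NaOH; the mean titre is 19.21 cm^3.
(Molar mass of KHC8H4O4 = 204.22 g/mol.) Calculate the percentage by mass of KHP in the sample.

79.98 %

KHC8H4O4 + NaOH → KNaC8H4O4 + H2O
n(NaOH) per titration = 0.01921 × 0.2183 = 4.194 × 10^-3 mol
n(KHC8H4O4) in each aliquot = 4.194 × 10^-3 mol (1:1 ratio)
n(KHC8H4O4) in the whole flask = 4.194 × 10^-3 × 100.0/25.00 = 0.01677 mol
mass of KHC8H4O4 = 0.01677 × 204.22 = 3.426 g
% KHC8H4O4 = 3.426 / 4.283 × 100 = 79.98 %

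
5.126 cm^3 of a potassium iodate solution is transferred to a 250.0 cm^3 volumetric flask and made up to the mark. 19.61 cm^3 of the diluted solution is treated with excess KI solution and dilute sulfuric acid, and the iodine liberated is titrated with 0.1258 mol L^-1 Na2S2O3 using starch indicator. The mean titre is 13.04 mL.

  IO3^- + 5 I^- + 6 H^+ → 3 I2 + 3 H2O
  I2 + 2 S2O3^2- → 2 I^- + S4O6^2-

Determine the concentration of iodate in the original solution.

n(S2O3^2-) = 0.01304 × 0.1258 = 1.640 × 10^-3 mol
n(I2) = n(S2O3^2-)/2 = 8.202 × 10^-4 mol
From the 1:3 ratio, n(IO3^-) in the aliquot = 1/3 × 8.202 × 10^-4 = 2.734 × 10^-4 mol
[IO3^-]_dilute = 2.734 × 10^-4 / 0.01961 = 0.01394 mol/L
[IO3^-]_original = 0.01394 × 250.0/5.126 = 0.6800 mol/L

0.6800 mol/L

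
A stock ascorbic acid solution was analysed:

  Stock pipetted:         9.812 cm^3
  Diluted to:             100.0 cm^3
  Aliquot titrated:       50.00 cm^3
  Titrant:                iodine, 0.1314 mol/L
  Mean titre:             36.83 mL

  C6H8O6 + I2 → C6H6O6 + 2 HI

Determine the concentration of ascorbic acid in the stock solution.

n(I2) = 0.03683 × 0.1314 = 4.839 × 10^-3 mol
n(C6H8O6) in the aliquot = 4.839 × 10^-3 mol (1:1 ratio)
[C6H8O6]_dilute = 4.839 × 10^-3 / 0.05000 = 0.09679 mol/L
Dilution factor = 100.0 / 9.812 = 10.19
[C6H8O6]_stock = 0.09679 × 10.19 = 0.9864 mol/L

0.9864 mol/L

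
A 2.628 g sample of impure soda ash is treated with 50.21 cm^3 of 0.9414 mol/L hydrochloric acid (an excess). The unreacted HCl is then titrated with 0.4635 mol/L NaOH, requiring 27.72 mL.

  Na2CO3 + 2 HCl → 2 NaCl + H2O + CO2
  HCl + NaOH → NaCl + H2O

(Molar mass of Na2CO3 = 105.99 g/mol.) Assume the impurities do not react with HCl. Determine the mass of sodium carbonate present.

n(HCl) added = 0.05021 × 0.9414 = 0.04727 mol
n(NaOH) used in back-titration = 0.02772 × 0.4635 = 0.01285 mol
n(HCl) left over = 0.01285 mol (1:1 ratio)
n(HCl) consumed by analyte = 0.04727 − 0.01285 = 0.03442 mol
From the 1:2 ratio, n(Na2CO3) = 1/2 × 0.03442 = 0.01721 mol
mass of Na2CO3 = 0.01721 × 105.99 = 1.824 g

1.824 g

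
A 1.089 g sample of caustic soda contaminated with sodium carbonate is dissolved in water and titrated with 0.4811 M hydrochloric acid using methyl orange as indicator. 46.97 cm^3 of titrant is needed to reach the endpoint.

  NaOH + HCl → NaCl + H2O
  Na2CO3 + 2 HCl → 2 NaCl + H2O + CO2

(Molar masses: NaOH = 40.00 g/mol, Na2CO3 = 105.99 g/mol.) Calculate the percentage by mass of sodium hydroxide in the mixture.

n(HCl) = 0.04697 × 0.4811 = 0.02260 mol
Let x = n(NaOH), y = n(Na2CO3).
Titrant: 1x + 2y = 0.02260;  mass: 40.00x + 105.99y = 1.089
Solving, x = 8.353 × 10^-3 mol, y = 7.122 × 10^-3 mol
mass of NaOH = 8.353 × 10^-3 × 40.00 = 0.3341 g
% NaOH = 0.3341 / 1.089 × 100 = 30.68 %

30.68 %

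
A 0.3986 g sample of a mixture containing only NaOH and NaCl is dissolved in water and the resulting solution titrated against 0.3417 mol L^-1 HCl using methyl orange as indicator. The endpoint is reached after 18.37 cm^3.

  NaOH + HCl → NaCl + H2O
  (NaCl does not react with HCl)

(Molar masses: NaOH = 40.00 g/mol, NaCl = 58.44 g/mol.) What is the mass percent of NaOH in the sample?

62.99 %

n(HCl) = 0.01837 × 0.3417 = 6.277 × 10^-3 mol
Let x = n(NaOH), y = n(NaCl).
Titrant: 1x = 6.277 × 10^-3;  mass: 40.00x + 58.44y = 0.3986
Solving, x = 6.277 × 10^-3 mol, y = 2.524 × 10^-3 mol
mass of NaOH = 6.277 × 10^-3 × 40.00 = 0.2511 g
% NaOH = 0.2511 / 0.3986 × 100 = 62.99 %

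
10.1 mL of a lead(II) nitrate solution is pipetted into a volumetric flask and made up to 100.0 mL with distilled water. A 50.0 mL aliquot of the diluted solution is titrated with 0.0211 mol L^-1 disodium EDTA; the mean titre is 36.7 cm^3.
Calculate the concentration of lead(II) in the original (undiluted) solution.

0.153 mol/L

Pb^2+ + EDTA^4- → [Pb(EDTA)]^2-
n(EDTA) = 0.0367 × 0.0211 = 7.74 × 10^-4 mol
n(Pb2+) in the aliquot = 7.74 × 10^-4 mol (1:1 ratio)
[Pb2+]_dilute = 7.74 × 10^-4 / 0.0500 = 0.0155 mol/L
Dilution factor = 100.0 / 10.1 = 9.901
[Pb2+]_stock = 0.0155 × 9.901 = 0.153 mol/L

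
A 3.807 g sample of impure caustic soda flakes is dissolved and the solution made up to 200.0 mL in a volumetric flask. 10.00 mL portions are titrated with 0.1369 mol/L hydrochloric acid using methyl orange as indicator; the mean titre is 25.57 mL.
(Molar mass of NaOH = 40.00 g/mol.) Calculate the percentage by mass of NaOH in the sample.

NaOH + HCl → NaCl + H2O
n(HCl) per titration = 0.02557 × 0.1369 = 3.501 × 10^-3 mol
n(NaOH) in each aliquot = 3.501 × 10^-3 mol (1:1 ratio)
n(NaOH) in the whole flask = 3.501 × 10^-3 × 200.0/10.00 = 0.07001 mol
mass of NaOH = 0.07001 × 40.00 = 2.800 g
% NaOH = 2.800 / 3.807 × 100 = 73.56 %

73.56 %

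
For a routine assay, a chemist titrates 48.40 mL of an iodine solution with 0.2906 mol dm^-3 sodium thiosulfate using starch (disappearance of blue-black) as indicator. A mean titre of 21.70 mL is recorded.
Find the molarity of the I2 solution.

I2 + 2 S2O3^2- → 2 I^- + S4O6^2-
n(Na2S2O3) = 0.02170 L × 0.2906 mol/L = 6.306 × 10^-3 mol
From the 1:2 mole ratio, n(I2) = 1/2 × 6.306 × 10^-3 = 3.153 × 10^-3 mol
[I2] = 3.153 × 10^-3 mol / 0.04840 L = 0.06514 mol/L

0.06514 mol/L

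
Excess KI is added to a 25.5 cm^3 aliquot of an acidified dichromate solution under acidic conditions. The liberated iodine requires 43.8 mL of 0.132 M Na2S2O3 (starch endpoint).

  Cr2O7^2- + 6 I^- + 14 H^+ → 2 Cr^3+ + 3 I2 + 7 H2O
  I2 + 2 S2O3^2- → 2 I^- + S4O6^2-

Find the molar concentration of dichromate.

0.0378 M

n(S2O3^2-) = 0.0438 × 0.132 = 5.78 × 10^-3 mol
n(I2) = n(S2O3^2-)/2 = 2.89 × 10^-3 mol
From the 1:3 ratio, n(Cr2O7^2-) in the aliquot = 1/3 × 2.89 × 10^-3 = 9.64 × 10^-4 mol
[Cr2O7^2-] = 9.64 × 10^-4 / 0.0255 = 0.0378 mol/L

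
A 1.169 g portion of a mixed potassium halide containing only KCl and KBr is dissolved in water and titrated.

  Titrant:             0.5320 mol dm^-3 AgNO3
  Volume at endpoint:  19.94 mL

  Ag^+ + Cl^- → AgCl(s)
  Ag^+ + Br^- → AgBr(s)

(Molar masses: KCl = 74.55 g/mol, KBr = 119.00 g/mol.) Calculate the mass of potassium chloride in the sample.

n(AgNO3) = 0.01994 × 0.5320 = 0.01061 mol
Let x = n(KCl), y = n(KBr).
Titrant: 1x + 1y = 0.01061;  mass: 74.55x + 119.00y = 1.169
Solving, x = 2.100 × 10^-3 mol, y = 8.508 × 10^-3 mol
mass of KCl = 2.100 × 10^-3 × 74.55 = 0.1566 g

0.1566 g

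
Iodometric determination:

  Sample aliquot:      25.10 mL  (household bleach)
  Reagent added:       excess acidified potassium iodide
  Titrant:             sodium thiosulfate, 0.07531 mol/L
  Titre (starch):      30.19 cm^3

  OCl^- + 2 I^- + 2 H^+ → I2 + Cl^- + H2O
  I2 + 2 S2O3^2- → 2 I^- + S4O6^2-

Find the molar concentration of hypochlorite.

0.04529 mol/L

n(S2O3^2-) = 0.03019 × 0.07531 = 2.274 × 10^-3 mol
n(I2) = n(S2O3^2-)/2 = 1.137 × 10^-3 mol
n(OCl^-) in the aliquot = 1.137 × 10^-3 mol (1:1 ratio)
[OCl^-] = 1.137 × 10^-3 / 0.02510 = 0.04529 mol/L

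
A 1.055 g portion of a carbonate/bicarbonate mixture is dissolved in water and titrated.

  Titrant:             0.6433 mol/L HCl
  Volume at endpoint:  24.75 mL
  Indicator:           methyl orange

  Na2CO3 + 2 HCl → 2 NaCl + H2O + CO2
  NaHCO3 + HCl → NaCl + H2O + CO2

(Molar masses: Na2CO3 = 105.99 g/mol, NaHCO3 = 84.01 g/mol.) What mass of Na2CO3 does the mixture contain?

n(HCl) = 0.02475 × 0.6433 = 0.01592 mol
Let x = n(Na2CO3), y = n(NaHCO3).
Titrant: 2x + 1y = 0.01592;  mass: 105.99x + 84.01y = 1.055
Solving, x = 4.556 × 10^-3 mol, y = 6.811 × 10^-3 mol
mass of Na2CO3 = 4.556 × 10^-3 × 105.99 = 0.4828 g

0.4828 g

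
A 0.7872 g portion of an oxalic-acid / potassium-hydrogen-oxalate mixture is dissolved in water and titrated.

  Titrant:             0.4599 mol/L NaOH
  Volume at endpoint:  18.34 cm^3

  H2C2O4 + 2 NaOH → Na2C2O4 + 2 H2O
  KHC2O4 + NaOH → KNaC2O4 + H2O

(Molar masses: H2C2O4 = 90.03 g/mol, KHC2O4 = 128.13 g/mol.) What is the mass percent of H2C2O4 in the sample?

n(NaOH) = 0.01834 × 0.4599 = 8.435 × 10^-3 mol
Let x = n(H2C2O4), y = n(KHC2O4).
Titrant: 2x + 1y = 8.435 × 10^-3;  mass: 90.03x + 128.13y = 0.7872
Solving, x = 1.766 × 10^-3 mol, y = 4.903 × 10^-3 mol
mass of H2C2O4 = 1.766 × 10^-3 × 90.03 = 0.1590 g
% H2C2O4 = 0.1590 / 0.7872 × 100 = 20.19 %

20.19 %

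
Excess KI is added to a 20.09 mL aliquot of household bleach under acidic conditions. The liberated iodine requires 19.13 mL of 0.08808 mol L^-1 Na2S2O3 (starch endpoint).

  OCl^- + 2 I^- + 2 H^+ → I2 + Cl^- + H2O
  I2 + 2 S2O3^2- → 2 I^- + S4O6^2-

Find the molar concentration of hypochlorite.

0.04194 mol/L

n(S2O3^2-) = 0.01913 × 0.08808 = 1.685 × 10^-3 mol
n(I2) = n(S2O3^2-)/2 = 8.425 × 10^-4 mol
n(OCl^-) in the aliquot = 8.425 × 10^-4 mol (1:1 ratio)
[OCl^-] = 8.425 × 10^-4 / 0.02009 = 0.04194 mol/L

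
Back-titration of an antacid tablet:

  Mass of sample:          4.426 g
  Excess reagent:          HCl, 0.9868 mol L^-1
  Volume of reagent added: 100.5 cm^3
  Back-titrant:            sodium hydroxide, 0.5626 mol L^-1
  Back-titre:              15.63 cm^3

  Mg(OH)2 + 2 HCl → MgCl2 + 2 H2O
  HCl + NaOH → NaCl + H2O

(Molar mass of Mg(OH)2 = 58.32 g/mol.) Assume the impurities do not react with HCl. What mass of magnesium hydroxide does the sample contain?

n(HCl) added = 0.1005 × 0.9868 = 0.09917 mol
n(NaOH) used in back-titration = 0.01563 × 0.5626 = 8.793 × 10^-3 mol
n(HCl) left over = 8.793 × 10^-3 mol (1:1 ratio)
n(HCl) consumed by analyte = 0.09917 − 8.793 × 10^-3 = 0.09038 mol
From the 1:2 ratio, n(Mg(OH)2) = 1/2 × 0.09038 = 0.04519 mol
mass of Mg(OH)2 = 0.04519 × 58.32 = 2.635 g

2.635 g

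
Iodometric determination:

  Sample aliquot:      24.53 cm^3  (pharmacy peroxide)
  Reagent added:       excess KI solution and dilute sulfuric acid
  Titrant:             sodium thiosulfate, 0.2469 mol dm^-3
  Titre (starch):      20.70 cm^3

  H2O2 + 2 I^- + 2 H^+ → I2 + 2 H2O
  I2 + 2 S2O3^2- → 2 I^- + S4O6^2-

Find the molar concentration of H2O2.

0.1042 mol/L

n(S2O3^2-) = 0.02070 × 0.2469 = 5.111 × 10^-3 mol
n(I2) = n(S2O3^2-)/2 = 2.555 × 10^-3 mol
n(H2O2) in the aliquot = 2.555 × 10^-3 mol (1:1 ratio)
[H2O2] = 2.555 × 10^-3 / 0.02453 = 0.1042 mol/L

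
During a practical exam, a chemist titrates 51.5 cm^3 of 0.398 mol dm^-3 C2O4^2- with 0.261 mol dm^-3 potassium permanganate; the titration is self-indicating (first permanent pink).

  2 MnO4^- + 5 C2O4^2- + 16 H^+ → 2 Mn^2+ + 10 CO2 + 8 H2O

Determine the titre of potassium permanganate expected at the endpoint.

n(C2O4^2-) = 0.0515 L × 0.398 mol/L = 0.0205 mol
From the 2:5 stoichiometry, n(KMnO4) = 2/5 × 0.0205 = 8.20 × 10^-3 mol
V(KMnO4) = 8.20 × 10^-3 mol / 0.261 mol/L = 0.0314 L = 31.4 mL

31.4 mL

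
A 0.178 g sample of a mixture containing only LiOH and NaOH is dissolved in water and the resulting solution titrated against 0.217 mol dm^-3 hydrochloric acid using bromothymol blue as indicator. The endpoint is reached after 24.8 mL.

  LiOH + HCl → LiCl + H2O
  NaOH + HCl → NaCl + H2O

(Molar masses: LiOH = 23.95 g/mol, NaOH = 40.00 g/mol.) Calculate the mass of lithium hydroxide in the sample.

n(HCl) = 0.0248 × 0.217 = 5.38 × 10^-3 mol
Let x = n(LiOH), y = n(NaOH).
Titrant: 1x + 1y = 5.38 × 10^-3;  mass: 23.95x + 40.00y = 0.178
Solving, x = 2.32 × 10^-3 mol, y = 3.06 × 10^-3 mol
mass of LiOH = 2.32 × 10^-3 × 23.95 = 0.0556 g

0.0556 g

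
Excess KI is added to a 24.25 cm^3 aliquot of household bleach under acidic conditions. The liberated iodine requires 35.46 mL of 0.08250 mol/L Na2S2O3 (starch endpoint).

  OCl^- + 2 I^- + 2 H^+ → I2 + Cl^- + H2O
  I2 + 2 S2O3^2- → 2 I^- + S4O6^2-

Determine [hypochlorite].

n(S2O3^2-) = 0.03546 × 0.08250 = 2.925 × 10^-3 mol
n(I2) = n(S2O3^2-)/2 = 1.463 × 10^-3 mol
n(OCl^-) in the aliquot = 1.463 × 10^-3 mol (1:1 ratio)
[OCl^-] = 1.463 × 10^-3 / 0.02425 = 0.06032 mol/L

0.06032 mol/L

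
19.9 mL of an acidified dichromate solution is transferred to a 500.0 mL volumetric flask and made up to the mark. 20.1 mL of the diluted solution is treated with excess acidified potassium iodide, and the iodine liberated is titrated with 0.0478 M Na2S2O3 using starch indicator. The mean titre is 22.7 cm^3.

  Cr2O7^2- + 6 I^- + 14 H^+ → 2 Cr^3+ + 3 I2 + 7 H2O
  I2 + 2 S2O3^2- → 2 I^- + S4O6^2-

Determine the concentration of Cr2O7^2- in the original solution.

n(S2O3^2-) = 0.0227 × 0.0478 = 1.09 × 10^-3 mol
n(I2) = n(S2O3^2-)/2 = 5.43 × 10^-4 mol
From the 1:3 ratio, n(Cr2O7^2-) in the aliquot = 1/3 × 5.43 × 10^-4 = 1.81 × 10^-4 mol
[Cr2O7^2-]_dilute = 1.81 × 10^-4 / 0.0201 = 0.00900 mol/L
[Cr2O7^2-]_original = 0.00900 × 500.0/19.9 = 0.226 mol/L

0.226 M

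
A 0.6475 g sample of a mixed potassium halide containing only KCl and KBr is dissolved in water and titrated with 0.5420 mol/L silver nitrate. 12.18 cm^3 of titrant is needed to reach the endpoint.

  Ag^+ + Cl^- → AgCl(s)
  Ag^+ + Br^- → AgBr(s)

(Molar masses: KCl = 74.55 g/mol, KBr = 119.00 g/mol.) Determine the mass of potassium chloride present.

n(AgNO3) = 0.01218 × 0.5420 = 6.602 × 10^-3 mol
Let x = n(KCl), y = n(KBr).
Titrant: 1x + 1y = 6.602 × 10^-3;  mass: 74.55x + 119.00y = 0.6475
Solving, x = 3.107 × 10^-3 mol, y = 3.495 × 10^-3 mol
mass of KCl = 3.107 × 10^-3 × 74.55 = 0.2316 g

0.2316 g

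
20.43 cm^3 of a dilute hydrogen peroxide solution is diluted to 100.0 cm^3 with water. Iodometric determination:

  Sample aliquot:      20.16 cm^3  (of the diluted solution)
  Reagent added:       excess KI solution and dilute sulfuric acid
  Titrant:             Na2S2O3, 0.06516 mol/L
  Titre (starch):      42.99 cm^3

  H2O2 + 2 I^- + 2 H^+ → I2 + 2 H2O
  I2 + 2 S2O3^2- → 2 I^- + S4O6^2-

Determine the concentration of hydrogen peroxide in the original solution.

0.3401 mol/L

n(S2O3^2-) = 0.04299 × 0.06516 = 2.801 × 10^-3 mol
n(I2) = n(S2O3^2-)/2 = 1.401 × 10^-3 mol
n(H2O2) in the aliquot = 1.401 × 10^-3 mol (1:1 ratio)
[H2O2]_dilute = 1.401 × 10^-3 / 0.02016 = 0.06947 mol/L
[H2O2]_original = 0.06947 × 100.0/20.43 = 0.3401 mol/L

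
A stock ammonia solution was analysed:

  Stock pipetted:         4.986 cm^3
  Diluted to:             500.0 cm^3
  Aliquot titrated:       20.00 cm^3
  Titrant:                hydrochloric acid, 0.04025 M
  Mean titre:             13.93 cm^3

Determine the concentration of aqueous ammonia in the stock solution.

2.811 M

NH3 + HCl → NH4Cl
n(HCl) = 0.01393 × 0.04025 = 5.607 × 10^-4 mol
n(NH3) in the aliquot = 5.607 × 10^-4 mol (1:1 ratio)
[NH3]_dilute = 5.607 × 10^-4 / 0.02000 = 0.02803 mol/L
Dilution factor = 500.0 / 4.986 = 100.3
[NH3]_stock = 0.02803 × 100.3 = 2.811 mol/L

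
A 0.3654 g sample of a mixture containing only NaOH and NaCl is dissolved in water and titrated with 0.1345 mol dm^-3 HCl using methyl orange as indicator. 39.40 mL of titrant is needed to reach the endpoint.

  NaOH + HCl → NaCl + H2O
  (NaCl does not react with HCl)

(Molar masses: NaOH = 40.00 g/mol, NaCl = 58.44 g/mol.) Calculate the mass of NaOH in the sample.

n(HCl) = 0.03940 × 0.1345 = 5.299 × 10^-3 mol
Let x = n(NaOH), y = n(NaCl).
Titrant: 1x = 5.299 × 10^-3;  mass: 40.00x + 58.44y = 0.3654
Solving, x = 5.299 × 10^-3 mol, y = 2.625 × 10^-3 mol
mass of NaOH = 5.299 × 10^-3 × 40.00 = 0.2120 g

0.2120 g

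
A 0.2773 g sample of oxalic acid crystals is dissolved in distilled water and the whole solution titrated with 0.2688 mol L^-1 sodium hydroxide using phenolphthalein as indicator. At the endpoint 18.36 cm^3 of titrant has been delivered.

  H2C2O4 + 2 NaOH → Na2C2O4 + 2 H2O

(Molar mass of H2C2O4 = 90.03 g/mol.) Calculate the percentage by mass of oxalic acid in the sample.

n(NaOH) = 0.01836 L × 0.2688 mol/L = 4.935 × 10^-3 mol
From the 1:2 ratio, n(H2C2O4) = 1/2 × 4.935 × 10^-3 = 2.468 × 10^-3 mol
mass of H2C2O4 = 2.468 × 10^-3 × 90.03 g/mol = 0.2222 g
% H2C2O4 = 0.2222 / 0.2773 × 100 = 80.11 %

80.11 %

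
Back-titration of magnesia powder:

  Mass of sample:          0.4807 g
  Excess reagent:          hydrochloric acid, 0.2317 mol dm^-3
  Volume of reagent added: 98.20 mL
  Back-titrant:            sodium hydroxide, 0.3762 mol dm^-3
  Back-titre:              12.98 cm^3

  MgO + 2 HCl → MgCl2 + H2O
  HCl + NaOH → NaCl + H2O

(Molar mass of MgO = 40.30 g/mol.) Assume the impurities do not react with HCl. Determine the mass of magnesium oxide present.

0.3601 g

n(HCl) added = 0.09820 × 0.2317 = 0.02275 mol
n(NaOH) used in back-titration = 0.01298 × 0.3762 = 4.883 × 10^-3 mol
n(HCl) left over = 4.883 × 10^-3 mol (1:1 ratio)
n(HCl) consumed by analyte = 0.02275 − 4.883 × 10^-3 = 0.01787 mol
From the 1:2 ratio, n(MgO) = 1/2 × 0.01787 = 8.935 × 10^-3 mol
mass of MgO = 8.935 × 10^-3 × 40.30 = 0.3601 g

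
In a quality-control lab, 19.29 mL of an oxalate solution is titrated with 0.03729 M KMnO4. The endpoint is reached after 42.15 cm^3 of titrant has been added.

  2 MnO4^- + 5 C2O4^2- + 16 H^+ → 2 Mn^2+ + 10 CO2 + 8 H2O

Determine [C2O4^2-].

0.2037 M

n(KMnO4) = 0.04215 L × 0.03729 mol/L = 1.572 × 10^-3 mol
From the 5:2 mole ratio, n(C2O4^2-) = 5/2 × 1.572 × 10^-3 = 3.929 × 10^-3 mol
[C2O4^2-] = 3.929 × 10^-3 mol / 0.01929 L = 0.2037 mol/L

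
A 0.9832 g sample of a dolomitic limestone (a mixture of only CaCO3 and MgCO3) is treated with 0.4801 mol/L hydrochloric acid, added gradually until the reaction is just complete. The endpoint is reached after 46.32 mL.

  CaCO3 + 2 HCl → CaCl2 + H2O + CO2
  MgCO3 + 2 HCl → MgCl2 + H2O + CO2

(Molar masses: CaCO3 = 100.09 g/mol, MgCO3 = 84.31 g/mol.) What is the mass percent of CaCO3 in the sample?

n(HCl) = 0.04632 × 0.4801 = 0.02224 mol
Let x = n(CaCO3), y = n(MgCO3).
Titrant: 2x + 2y = 0.02224;  mass: 100.09x + 84.31y = 0.9832
Solving, x = 2.899 × 10^-3 mol, y = 8.220 × 10^-3 mol
mass of CaCO3 = 2.899 × 10^-3 × 100.09 = 0.2902 g
% CaCO3 = 0.2902 / 0.9832 × 100 = 29.51 %

29.51 %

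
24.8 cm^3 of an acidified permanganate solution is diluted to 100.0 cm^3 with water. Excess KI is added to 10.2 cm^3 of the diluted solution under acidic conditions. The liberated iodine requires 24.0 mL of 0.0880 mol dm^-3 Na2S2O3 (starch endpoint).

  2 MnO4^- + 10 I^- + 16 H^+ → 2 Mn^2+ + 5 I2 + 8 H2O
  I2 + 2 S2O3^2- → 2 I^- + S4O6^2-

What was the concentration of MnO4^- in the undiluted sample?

n(S2O3^2-) = 0.0240 × 0.0880 = 2.11 × 10^-3 mol
n(I2) = n(S2O3^2-)/2 = 1.06 × 10^-3 mol
From the 2:5 ratio, n(MnO4^-) in the aliquot = 2/5 × 1.06 × 10^-3 = 4.22 × 10^-4 mol
[MnO4^-]_dilute = 4.22 × 10^-4 / 0.0102 = 0.0414 mol/L
[MnO4^-]_original = 0.0414 × 100.0/24.8 = 0.167 mol/L

0.167 mol/L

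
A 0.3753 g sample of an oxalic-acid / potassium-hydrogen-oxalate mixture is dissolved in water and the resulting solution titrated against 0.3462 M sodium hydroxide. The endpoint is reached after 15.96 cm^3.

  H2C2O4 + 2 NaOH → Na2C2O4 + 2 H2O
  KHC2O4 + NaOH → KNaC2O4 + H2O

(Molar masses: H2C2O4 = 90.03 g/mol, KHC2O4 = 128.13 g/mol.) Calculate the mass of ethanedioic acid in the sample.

0.1802 g

n(NaOH) = 0.01596 × 0.3462 = 5.525 × 10^-3 mol
Let x = n(H2C2O4), y = n(KHC2O4).
Titrant: 2x + 1y = 5.525 × 10^-3;  mass: 90.03x + 128.13y = 0.3753
Solving, x = 2.001 × 10^-3 mol, y = 1.523 × 10^-3 mol
mass of H2C2O4 = 2.001 × 10^-3 × 90.03 = 0.1802 g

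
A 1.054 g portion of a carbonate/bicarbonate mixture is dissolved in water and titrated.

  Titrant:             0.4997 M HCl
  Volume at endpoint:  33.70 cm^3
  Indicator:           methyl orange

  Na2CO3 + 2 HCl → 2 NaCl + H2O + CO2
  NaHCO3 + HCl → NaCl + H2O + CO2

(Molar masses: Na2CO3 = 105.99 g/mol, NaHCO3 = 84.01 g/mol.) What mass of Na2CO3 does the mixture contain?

0.6164 g

n(HCl) = 0.03370 × 0.4997 = 0.01684 mol
Let x = n(Na2CO3), y = n(NaHCO3).
Titrant: 2x + 1y = 0.01684;  mass: 105.99x + 84.01y = 1.054
Solving, x = 5.815 × 10^-3 mol, y = 5.209 × 10^-3 mol
mass of Na2CO3 = 5.815 × 10^-3 × 105.99 = 0.6164 g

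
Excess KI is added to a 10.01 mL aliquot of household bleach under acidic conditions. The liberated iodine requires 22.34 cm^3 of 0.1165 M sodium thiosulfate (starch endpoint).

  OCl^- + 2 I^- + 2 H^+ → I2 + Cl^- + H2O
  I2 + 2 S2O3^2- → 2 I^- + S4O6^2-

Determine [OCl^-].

0.1300 M

n(S2O3^2-) = 0.02234 × 0.1165 = 2.603 × 10^-3 mol
n(I2) = n(S2O3^2-)/2 = 1.301 × 10^-3 mol
n(OCl^-) in the aliquot = 1.301 × 10^-3 mol (1:1 ratio)
[OCl^-] = 1.301 × 10^-3 / 0.01001 = 0.1300 mol/L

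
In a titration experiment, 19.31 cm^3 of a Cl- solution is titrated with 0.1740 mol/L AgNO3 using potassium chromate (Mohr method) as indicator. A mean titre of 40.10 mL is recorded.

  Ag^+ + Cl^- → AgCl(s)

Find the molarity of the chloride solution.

0.3613 mol/L

n(AgNO3) = 0.04010 L × 0.1740 mol/L = 6.977 × 10^-3 mol
n(Cl-) = 6.977 × 10^-3 mol (1:1 mole ratio)
[Cl-] = 6.977 × 10^-3 mol / 0.01931 L = 0.3613 mol/L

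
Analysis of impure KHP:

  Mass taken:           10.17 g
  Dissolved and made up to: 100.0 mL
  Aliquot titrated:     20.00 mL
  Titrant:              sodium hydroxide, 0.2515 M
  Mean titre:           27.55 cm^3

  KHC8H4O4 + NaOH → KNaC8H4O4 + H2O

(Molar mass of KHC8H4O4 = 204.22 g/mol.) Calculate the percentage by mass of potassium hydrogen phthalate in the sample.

n(NaOH) per titration = 0.02755 × 0.2515 = 6.929 × 10^-3 mol
n(KHC8H4O4) in each aliquot = 6.929 × 10^-3 mol (1:1 ratio)
n(KHC8H4O4) in the whole flask = 6.929 × 10^-3 × 100.0/20.00 = 0.03464 mol
mass of KHC8H4O4 = 0.03464 × 204.22 = 7.075 g
% KHC8H4O4 = 7.075 / 10.17 × 100 = 69.57 %

69.57 %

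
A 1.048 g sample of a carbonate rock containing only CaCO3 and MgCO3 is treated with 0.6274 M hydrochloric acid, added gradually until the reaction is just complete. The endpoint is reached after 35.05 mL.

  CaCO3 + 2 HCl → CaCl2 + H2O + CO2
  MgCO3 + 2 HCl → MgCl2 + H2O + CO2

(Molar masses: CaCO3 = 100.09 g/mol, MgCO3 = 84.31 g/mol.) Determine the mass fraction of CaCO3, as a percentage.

n(HCl) = 0.03505 × 0.6274 = 0.02199 mol
Let x = n(CaCO3), y = n(MgCO3).
Titrant: 2x + 2y = 0.02199;  mass: 100.09x + 84.31y = 1.048
Solving, x = 7.668 × 10^-3 mol, y = 3.328 × 10^-3 mol
mass of CaCO3 = 7.668 × 10^-3 × 100.09 = 0.7675 g
% CaCO3 = 0.7675 / 1.048 × 100 = 73.23 %

73.23 %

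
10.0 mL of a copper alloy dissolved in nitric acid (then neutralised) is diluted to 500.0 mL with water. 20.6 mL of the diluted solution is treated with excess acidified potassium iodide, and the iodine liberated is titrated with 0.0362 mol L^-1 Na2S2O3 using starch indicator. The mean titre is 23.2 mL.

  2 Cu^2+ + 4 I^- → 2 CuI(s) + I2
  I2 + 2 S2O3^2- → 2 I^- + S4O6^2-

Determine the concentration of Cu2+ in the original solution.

n(S2O3^2-) = 0.0232 × 0.0362 = 8.40 × 10^-4 mol
n(I2) = n(S2O3^2-)/2 = 4.20 × 10^-4 mol
From the 2:1 ratio, n(Cu2+) in the aliquot = 2/1 × 4.20 × 10^-4 = 8.40 × 10^-4 mol
[Cu2+]_dilute = 8.40 × 10^-4 / 0.0206 = 0.0408 mol/L
[Cu2+]_original = 0.0408 × 500.0/10.0 = 2.04 mol/L

2.04 mol/L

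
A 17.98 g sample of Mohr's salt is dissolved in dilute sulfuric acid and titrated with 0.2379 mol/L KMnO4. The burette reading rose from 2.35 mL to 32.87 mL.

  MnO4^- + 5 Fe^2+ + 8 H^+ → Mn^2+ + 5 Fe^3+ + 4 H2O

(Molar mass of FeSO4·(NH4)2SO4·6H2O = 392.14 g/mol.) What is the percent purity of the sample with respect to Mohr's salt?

n(KMnO4) = 0.03052 L × 0.2379 mol/L = 7.261 × 10^-3 mol
From the 5:1 ratio, n(FeSO4·(NH4)2SO4·6H2O) = 5/1 × 7.261 × 10^-3 = 0.03630 mol
mass of FeSO4·(NH4)2SO4·6H2O = 0.03630 × 392.14 g/mol = 14.24 g
% FeSO4·(NH4)2SO4·6H2O = 14.24 / 17.98 × 100 = 79.18 %

79.18 %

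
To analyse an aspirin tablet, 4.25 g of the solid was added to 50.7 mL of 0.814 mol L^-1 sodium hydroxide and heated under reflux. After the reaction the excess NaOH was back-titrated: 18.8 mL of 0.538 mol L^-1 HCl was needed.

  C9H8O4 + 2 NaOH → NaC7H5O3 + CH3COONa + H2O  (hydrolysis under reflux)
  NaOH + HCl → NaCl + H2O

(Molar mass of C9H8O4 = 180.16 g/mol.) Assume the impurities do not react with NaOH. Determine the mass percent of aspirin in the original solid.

n(NaOH) added = 0.0507 × 0.814 = 0.0413 mol
n(HCl) used in back-titration = 0.0188 × 0.538 = 0.0101 mol
n(NaOH) left over = 0.0101 mol (1:1 ratio)
n(NaOH) consumed by analyte = 0.0413 − 0.0101 = 0.0312 mol
From the 1:2 ratio, n(C9H8O4) = 1/2 × 0.0312 = 0.0156 mol
mass of C9H8O4 = 0.0156 × 180.16 = 2.81 g
% C9H8O4 = 2.81 / 4.25 × 100 = 66.0 %

66.0 %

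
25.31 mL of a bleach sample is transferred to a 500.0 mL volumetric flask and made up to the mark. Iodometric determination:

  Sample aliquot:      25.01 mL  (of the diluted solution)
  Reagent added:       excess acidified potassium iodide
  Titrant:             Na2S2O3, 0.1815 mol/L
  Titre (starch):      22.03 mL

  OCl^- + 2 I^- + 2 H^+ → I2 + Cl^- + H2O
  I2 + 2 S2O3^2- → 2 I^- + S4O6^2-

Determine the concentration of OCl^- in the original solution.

1.579 mol/L

n(S2O3^2-) = 0.02203 × 0.1815 = 3.998 × 10^-3 mol
n(I2) = n(S2O3^2-)/2 = 1.999 × 10^-3 mol
n(OCl^-) in the aliquot = 1.999 × 10^-3 mol (1:1 ratio)
[OCl^-]_dilute = 1.999 × 10^-3 / 0.02501 = 0.07994 mol/L
[OCl^-]_original = 0.07994 × 500.0/25.31 = 1.579 mol/L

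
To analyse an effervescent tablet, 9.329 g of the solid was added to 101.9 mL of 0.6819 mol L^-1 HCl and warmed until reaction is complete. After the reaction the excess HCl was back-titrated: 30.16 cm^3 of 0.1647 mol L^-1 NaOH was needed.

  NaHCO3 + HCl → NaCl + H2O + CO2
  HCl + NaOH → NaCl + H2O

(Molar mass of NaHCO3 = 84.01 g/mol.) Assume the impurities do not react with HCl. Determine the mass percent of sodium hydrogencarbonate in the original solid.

58.10 %

n(HCl) added = 0.1019 × 0.6819 = 0.06949 mol
n(NaOH) used in back-titration = 0.03016 × 0.1647 = 4.967 × 10^-3 mol
n(HCl) left over = 4.967 × 10^-3 mol (1:1 ratio)
n(HCl) consumed by analyte = 0.06949 − 4.967 × 10^-3 = 0.06452 mol
n(NaHCO3) = 0.06452 mol (1:1 ratio)
mass of NaHCO3 = 0.06452 × 84.01 = 5.420 g
% NaHCO3 = 5.420 / 9.329 × 100 = 58.10 %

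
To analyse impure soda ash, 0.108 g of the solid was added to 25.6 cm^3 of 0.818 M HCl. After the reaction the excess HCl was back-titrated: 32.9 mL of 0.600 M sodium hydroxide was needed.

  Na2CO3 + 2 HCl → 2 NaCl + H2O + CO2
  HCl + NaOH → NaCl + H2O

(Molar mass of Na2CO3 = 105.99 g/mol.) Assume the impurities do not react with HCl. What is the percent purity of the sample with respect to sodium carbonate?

58.9 %

n(HCl) added = 0.0256 × 0.818 = 0.0209 mol
n(NaOH) used in back-titration = 0.0329 × 0.600 = 0.0197 mol
n(HCl) left over = 0.0197 mol (1:1 ratio)
n(HCl) consumed by analyte = 0.0209 − 0.0197 = 1.20 × 10^-3 mol
From the 1:2 ratio, n(Na2CO3) = 1/2 × 1.20 × 10^-3 = 6.00 × 10^-4 mol
mass of Na2CO3 = 6.00 × 10^-4 × 105.99 = 0.0636 g
% Na2CO3 = 0.0636 / 0.108 × 100 = 58.9 %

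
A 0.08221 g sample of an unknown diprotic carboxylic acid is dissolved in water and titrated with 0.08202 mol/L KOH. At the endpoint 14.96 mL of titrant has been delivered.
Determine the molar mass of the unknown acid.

n(KOH) = 0.01496 L × 0.08202 mol/L = 1.227 × 10^-3 mol
From the 1:2 ratio, n(H2A) = 1/2 × 1.227 × 10^-3 = 6.135 × 10^-4 mol
M = m / n = 0.08221 g / 6.135 × 10^-4 mol = 134.0 g/mol

134.0 g/mol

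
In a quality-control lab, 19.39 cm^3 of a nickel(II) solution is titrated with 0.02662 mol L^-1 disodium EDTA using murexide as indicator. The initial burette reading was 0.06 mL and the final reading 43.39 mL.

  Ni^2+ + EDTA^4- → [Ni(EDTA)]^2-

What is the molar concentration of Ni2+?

n(EDTA) = 0.04333 L × 0.02662 mol/L = 1.153 × 10^-3 mol
n(Ni2+) = 1.153 × 10^-3 mol (1:1 mole ratio)
[Ni2+] = 1.153 × 10^-3 mol / 0.01939 L = 0.05949 mol/L

0.05949 mol/L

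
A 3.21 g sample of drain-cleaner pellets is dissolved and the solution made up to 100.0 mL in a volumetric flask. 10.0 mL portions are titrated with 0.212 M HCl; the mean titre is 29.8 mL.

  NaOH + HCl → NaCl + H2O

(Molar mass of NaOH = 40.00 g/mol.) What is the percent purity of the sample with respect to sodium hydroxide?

n(HCl) per titration = 0.0298 × 0.212 = 6.32 × 10^-3 mol
n(NaOH) in each aliquot = 6.32 × 10^-3 mol (1:1 ratio)
n(NaOH) in the whole flask = 6.32 × 10^-3 × 100.0/10.0 = 0.0632 mol
mass of NaOH = 0.0632 × 40.00 = 2.53 g
% NaOH = 2.53 / 3.21 × 100 = 78.7 %

78.7 %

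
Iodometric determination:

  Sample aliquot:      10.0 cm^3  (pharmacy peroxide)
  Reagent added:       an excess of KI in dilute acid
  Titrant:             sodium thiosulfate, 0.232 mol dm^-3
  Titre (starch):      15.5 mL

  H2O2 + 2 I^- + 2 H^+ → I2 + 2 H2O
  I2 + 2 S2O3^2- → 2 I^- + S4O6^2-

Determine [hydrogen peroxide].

n(S2O3^2-) = 0.0155 × 0.232 = 3.60 × 10^-3 mol
n(I2) = n(S2O3^2-)/2 = 1.80 × 10^-3 mol
n(H2O2) in the aliquot = 1.80 × 10^-3 mol (1:1 ratio)
[H2O2] = 1.80 × 10^-3 / 0.0100 = 0.180 mol/L

0.180 mol/L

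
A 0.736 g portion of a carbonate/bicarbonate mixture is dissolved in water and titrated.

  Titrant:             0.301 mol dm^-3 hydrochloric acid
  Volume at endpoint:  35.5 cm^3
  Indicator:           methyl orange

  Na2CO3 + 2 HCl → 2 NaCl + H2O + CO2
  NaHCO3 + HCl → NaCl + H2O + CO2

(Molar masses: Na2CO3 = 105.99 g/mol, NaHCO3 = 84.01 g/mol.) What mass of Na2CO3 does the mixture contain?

0.276 g

n(HCl) = 0.0355 × 0.301 = 0.0107 mol
Let x = n(Na2CO3), y = n(NaHCO3).
Titrant: 2x + 1y = 0.0107;  mass: 105.99x + 84.01y = 0.736
Solving, x = 2.61 × 10^-3 mol, y = 5.47 × 10^-3 mol
mass of Na2CO3 = 2.61 × 10^-3 × 105.99 = 0.276 g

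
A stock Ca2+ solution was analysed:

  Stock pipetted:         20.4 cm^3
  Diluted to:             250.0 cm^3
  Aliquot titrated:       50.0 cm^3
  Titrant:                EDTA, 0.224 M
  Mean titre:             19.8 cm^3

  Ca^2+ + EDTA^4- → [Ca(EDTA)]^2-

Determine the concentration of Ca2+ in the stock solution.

1.09 M

n(EDTA) = 0.0198 × 0.224 = 4.44 × 10^-3 mol
n(Ca2+) in the aliquot = 4.44 × 10^-3 mol (1:1 ratio)
[Ca2+]_dilute = 4.44 × 10^-3 / 0.0500 = 0.0887 mol/L
Dilution factor = 250.0 / 20.4 = 12.25
[Ca2+]_stock = 0.0887 × 12.25 = 1.09 mol/L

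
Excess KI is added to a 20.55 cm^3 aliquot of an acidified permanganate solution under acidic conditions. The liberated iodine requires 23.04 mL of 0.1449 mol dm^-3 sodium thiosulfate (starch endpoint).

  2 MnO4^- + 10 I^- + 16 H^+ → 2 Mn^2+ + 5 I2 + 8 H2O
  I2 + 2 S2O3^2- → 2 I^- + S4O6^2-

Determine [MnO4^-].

0.03249 mol/L

n(S2O3^2-) = 0.02304 × 0.1449 = 3.338 × 10^-3 mol
n(I2) = n(S2O3^2-)/2 = 1.669 × 10^-3 mol
From the 2:5 ratio, n(MnO4^-) in the aliquot = 2/5 × 1.669 × 10^-3 = 6.677 × 10^-4 mol
[MnO4^-] = 6.677 × 10^-4 / 0.02055 = 0.03249 mol/L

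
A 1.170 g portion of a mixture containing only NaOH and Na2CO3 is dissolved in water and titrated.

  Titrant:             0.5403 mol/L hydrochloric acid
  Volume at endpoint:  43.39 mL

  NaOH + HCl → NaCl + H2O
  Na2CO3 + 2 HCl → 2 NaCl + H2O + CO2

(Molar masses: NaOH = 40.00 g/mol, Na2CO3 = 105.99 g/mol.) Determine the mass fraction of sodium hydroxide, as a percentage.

19.05 %

n(HCl) = 0.04339 × 0.5403 = 0.02344 mol
Let x = n(NaOH), y = n(Na2CO3).
Titrant: 1x + 2y = 0.02344;  mass: 40.00x + 105.99y = 1.170
Solving, x = 5.571 × 10^-3 mol, y = 8.936 × 10^-3 mol
mass of NaOH = 5.571 × 10^-3 × 40.00 = 0.2228 g
% NaOH = 0.2228 / 1.170 × 100 = 19.05 %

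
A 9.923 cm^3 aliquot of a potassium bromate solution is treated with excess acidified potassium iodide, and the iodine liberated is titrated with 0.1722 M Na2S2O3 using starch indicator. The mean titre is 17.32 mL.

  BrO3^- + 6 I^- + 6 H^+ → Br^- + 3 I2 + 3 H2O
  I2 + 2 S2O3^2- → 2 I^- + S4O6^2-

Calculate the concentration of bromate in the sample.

n(S2O3^2-) = 0.01732 × 0.1722 = 2.983 × 10^-3 mol
n(I2) = n(S2O3^2-)/2 = 1.491 × 10^-3 mol
From the 1:3 ratio, n(BrO3^-) in the aliquot = 1/3 × 1.491 × 10^-3 = 4.971 × 10^-4 mol
[BrO3^-] = 4.971 × 10^-4 / 0.009923 = 0.05009 mol/L

0.05009 M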